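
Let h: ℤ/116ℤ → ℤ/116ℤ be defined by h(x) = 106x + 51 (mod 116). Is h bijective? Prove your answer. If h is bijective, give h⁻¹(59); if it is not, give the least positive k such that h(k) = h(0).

58

We have gcd(106, 116) = 2 > 1. Taking x_1 = 0 and x_2 = 58: h(0) = 51 and h(58) = 106·58 + 51 = 6199 ≡ 51 (mod 116).
So h(0) = h(58) while 0 ≠ 58, so h is not injective, hence not bijective.
Since h is not bijective, we find the least positive k with h(k) = h(0): this means 106k ≡ 0 (mod 116), i.e. 116 ∣ 106k. Since gcd(106, 116) = 2, dividing through by 2 this holds exactly when 58 ∣ 53k, and as gcd(53, 58) = 1, exactly when 58 ∣ k.
The smallest positive such k is 58.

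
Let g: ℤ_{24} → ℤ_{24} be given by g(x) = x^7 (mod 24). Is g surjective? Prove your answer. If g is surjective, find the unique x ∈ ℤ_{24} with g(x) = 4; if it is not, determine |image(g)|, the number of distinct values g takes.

g(0) = 0^7 = 0.
g(6): Repeated squaring mod 24: 6^1 ≡ 6, 6^2 ≡ 6² = 36 ≡ 12, 6^4 ≡ 12² = 144 ≡ 0. Since 7 = 4 + 2 + 1, 6^7 ≡ 0·12·6: 0·12 = 0, then 0·6 = 0. So 6^7 ≡ 0 (mod 24).
So g(0) = g(6) = 0 while 0 ≠ 6, hence g is not injective.
A non-injective map from the 24-element set ℤ_{24} to itself takes at most 23 distinct values, so it cannot be surjective. Thus g is not surjective.
Since g is not surjective, we determine |image(g)|. Computing x^7 mod 24 for each x (by repeated squaring, reducing mod 24 at every step), the values g(0), g(1), …, g(23) are: 0, 1, 8, 3, 16, 5, 0, 7, 8, 9, 16, 11, 0, 13, 8, 15, 16, 17, 0, 19, 8, 21, 16, 23.
The distinct values are {0, 1, 3, 5, 7, 8, 9, 11, 13, 15, 16, 17, 19, 21, 23}; there are 15 of them.

15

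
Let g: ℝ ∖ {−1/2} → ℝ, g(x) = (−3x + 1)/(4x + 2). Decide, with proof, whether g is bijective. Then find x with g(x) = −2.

-1

If g(x) = −3/4, cross-multiplying gives 4(−3x + 1) = −3(4x + 2), which simplifies to 4 = −6 — false.  So −3/4 has no preimage and g is not surjective.
Thus g is not bijective.
Solving g(x) = −2: cross-multiplying gives −3x + 1 = −2(4x + 2), which rearranges to 5x = −5, so x = −1.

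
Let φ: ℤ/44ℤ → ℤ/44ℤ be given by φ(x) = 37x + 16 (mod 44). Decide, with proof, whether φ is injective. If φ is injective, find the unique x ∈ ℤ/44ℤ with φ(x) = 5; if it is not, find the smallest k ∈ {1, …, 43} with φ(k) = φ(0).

Recall: φ is injective if φ(a) = φ(b) implies a = b.
If φ(a) = φ(b), then 37a ≡ 37b (mod 44). Because gcd(37, 44) = 1, we may cancel 37 to get a ≡ b (mod 44).
Therefore φ is injective.
We now compute 37⁻¹ mod 44 explicitly. Euclid's algorithm: 44 = 1·37 + 7, 37 = 5·7 + 2, 7 = 3·2 + 1; back-substituting gives 1 = 25·37 − 21·44, so 37⁻¹ ≡ 25 (mod 44).
Since φ is injective, we find φ⁻¹(5): we need 37x ≡ 5 − 16 ≡ 33 (mod 44). Using 37⁻¹ = 25: x ≡ 25·33 = 825 = 18·44 + 33, so x = 33.
Check: φ(33) = 37·33 + 16 = 1237 = 28·44 + 5 ≡ 5 (mod 44).

33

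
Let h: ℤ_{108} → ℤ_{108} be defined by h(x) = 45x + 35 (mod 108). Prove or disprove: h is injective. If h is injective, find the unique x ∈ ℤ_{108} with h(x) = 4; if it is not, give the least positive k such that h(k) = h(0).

We have gcd(45, 108) = 9 > 1. Taking u = 0 and v = 12: h(0) = 35 and h(12) = 45·12 + 35 = 575 ≡ 35 (mod 108).
So h(0) = h(12) while 0 ≠ 12, hence h is not injective.
Since h is not injective, we find the least positive k with h(k) = h(0): this means 45k ≡ 0 (mod 108), i.e. 108 ∣ 45k. Since gcd(45, 108) = 9, dividing through by 9 this holds exactly when 12 ∣ 5k, and as gcd(5, 12) = 1, exactly when 12 ∣ k.
The smallest positive such k is 12.

12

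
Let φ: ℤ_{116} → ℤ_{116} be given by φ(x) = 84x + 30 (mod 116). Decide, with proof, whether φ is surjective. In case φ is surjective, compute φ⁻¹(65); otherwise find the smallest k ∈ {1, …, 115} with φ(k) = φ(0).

29

Since gcd(84, 116) = 4, we have 84x ≡ 0 (mod 4) for all x, so φ(x) ≡ 2 (mod 4).
But 0 ≢ 2 (mod 4), so 0 ∈ ℤ_{116} has no preimage. Hence φ is not surjective.
Since φ is not surjective, we find the least positive k with φ(k) = φ(0): this means 84k ≡ 0 (mod 116), i.e. 116 ∣ 84k. Since gcd(84, 116) = 4, dividing through by 4 this holds exactly when 29 ∣ 21k, and as gcd(21, 29) = 1, exactly when 29 ∣ k.
The smallest positive such k is 29.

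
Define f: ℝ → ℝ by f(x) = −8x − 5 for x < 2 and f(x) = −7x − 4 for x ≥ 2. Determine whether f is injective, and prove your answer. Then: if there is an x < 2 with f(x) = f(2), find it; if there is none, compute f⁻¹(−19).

13/8

Both pieces are strictly decreasing (slopes −8 and −7), so each is injective on its own interval.
The left piece maps (−∞, 2) onto (−21, ∞); the right piece maps [2, ∞) onto (−∞, −18].
These images overlap. In particular f(2) = −18 (right piece), and solving −8x − 5 = −18 on the left piece gives x = 13/8 < 2.
So f(13/8) = f(2) with 13/8 ≠ 2, and f is not injective. This x = 13/8 is the requested value below 2.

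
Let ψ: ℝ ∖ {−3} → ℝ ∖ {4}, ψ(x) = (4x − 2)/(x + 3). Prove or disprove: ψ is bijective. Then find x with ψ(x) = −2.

Suppose ψ(x_1) = ψ(x_2). Cross-multiplying: (4x_1 − 2)(x_2 + 3) = (4x_2 − 2)(x_1 + 3).
Expanding both sides and cancelling the symmetric terms leaves 14·(x_1 − x_2) = 0. Since 14 ≠ 0, x_1 = x_2. Thus ψ is injective.
For any y ≠ 4, solving y(x + 3) = 4x − 2 for x gives a well-defined x ≠ −3. So ψ is surjective.
Hence ψ is bijective.
Solving ψ(x) = −2: cross-multiplying gives 4x − 2 = −2(x + 3), which rearranges to 6x = −4, so x = −2/3.

-2/3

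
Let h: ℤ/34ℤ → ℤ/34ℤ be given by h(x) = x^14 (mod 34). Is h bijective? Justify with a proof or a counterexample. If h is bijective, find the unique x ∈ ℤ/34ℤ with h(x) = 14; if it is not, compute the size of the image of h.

h(16): Repeated squaring mod 34: 16^1 ≡ 16, 16^2 ≡ 16² = 256 ≡ 18, 16^4 ≡ 18² = 324 ≡ 18, 16^8 ≡ 18² = 324 ≡ 18. Since 14 = 8 + 4 + 2, 16^14 ≡ 18·18·18: 18·18 = 324 ≡ 18, then 18·18 = 324 ≡ 18. So 16^14 ≡ 18 (mod 34).
h(18): Repeated squaring mod 34: 18^1 ≡ 18, 18^2 ≡ 18² = 324 ≡ 18, 18^4 ≡ 18² = 324 ≡ 18, 18^8 ≡ 18² = 324 ≡ 18. Since 14 = 8 + 4 + 2, 18^14 ≡ 18·18·18: 18·18 = 324 ≡ 18, then 18·18 = 324 ≡ 18. So 18^14 ≡ 18 (mod 34).
So h(16) = h(18) = 18 while 16 ≠ 18, so h is not injective, hence not bijective.
Since h is not bijective, we determine |image(h)|. Computing x^14 mod 34 for each x (by repeated squaring, reducing mod 34 at every step), the values h(0), h(1), …, h(33) are: 0, 1, 30, 19, 16, 15, 26, 25, 4, 21, 8, 9, 32, 33, 2, 13, 18, 17, 18, 13, 2, 33, 32, 9, 8, 21, 4, 25, 26, 15, 16, 19, 30, 1.
The distinct values are {0, 1, 2, 4, 8, 9, 13, 15, 16, 17, 18, 19, 21, 25, 26, 30, 32, 33}; there are 18 of them.

18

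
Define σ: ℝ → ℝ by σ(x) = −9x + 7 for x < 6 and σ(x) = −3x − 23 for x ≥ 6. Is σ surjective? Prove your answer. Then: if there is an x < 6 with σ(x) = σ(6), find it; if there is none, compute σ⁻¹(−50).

16/3

Both pieces are strictly decreasing (slopes −9 and −3), so each is injective on its own interval.
The left piece maps (−∞, 6) onto (−47, ∞); the right piece maps [6, ∞) onto (−∞, −41].
The union (−47, ∞) ∪ (−∞, −41] covers ℝ, so σ is surjective.
For the follow-up: the images overlap, so an x < 6 with σ(x) = σ(6) exists. σ(6) = −41; solving −9x + 7 = −41 for x < 6 gives x = (−41 − 7)/(−9) = 16/3.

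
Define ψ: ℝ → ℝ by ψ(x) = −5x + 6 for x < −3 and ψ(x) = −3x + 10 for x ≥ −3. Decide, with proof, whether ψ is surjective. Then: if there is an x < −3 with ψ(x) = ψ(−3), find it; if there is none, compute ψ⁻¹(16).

Both pieces are strictly decreasing (slopes −5 and −3), so each is injective on its own interval.
The left piece maps (−∞, −3) onto (21, ∞); the right piece maps [−3, ∞) onto (−∞, 19].
The union (21, ∞) ∪ (−∞, 19] omits the interval between 21 and 19; in particular 21 has no preimage. So ψ is not surjective.
Because the two images are disjoint, no x < −3 has ψ(x) = ψ(−3), so we compute ψ⁻¹(16): 16 lies in (−∞, 19], so solve −3x + 10 = 16: x = (16 − 10)/(−3) = −2.

-2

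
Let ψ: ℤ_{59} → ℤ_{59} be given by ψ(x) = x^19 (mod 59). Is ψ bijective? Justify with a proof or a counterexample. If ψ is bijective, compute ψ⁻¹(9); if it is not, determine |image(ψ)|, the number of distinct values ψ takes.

Since 59 is prime, the nonzero elements of ℤ_{59} form a cyclic group of order 58.
As gcd(19, 58) = 1, raising to the 19th power is a bijection on this group: if u^19 ≡ v^19 then (uv^{−1})^19 = 1, and the only element of order dividing gcd(19, 58) = 1 is 1, so u = v.
With ψ(0) = 0 this makes ψ injective on all of ℤ_{59}, hence bijective (finite equal-size domain and codomain). In particular ψ is bijective.
Since ψ is bijective, we find the preimage of 9. The inverse of x ↦ x^19 on (ℤ_{59})^× is x ↦ x^55, because 19·55 = 1045 = 18·58 + 1 ≡ 1 (mod 58) and x^{58} = 1 for x ≠ 0 (Fermat). So ψ⁻¹(9) = 9^55 mod 59.
Repeated squaring mod 59: 9^1 ≡ 9, 9^2 ≡ 9² = 81 ≡ 22, 9^4 ≡ 22² = 484 ≡ 12, 9^8 ≡ 12² = 144 ≡ 26, 9^16 ≡ 26² = 676 ≡ 27, 9^32 ≡ 27² = 729 ≡ 21. Since 55 = 32 + 16 + 4 + 2 + 1, 9^55 ≡ 21·27·12·22·9: 21·27 = 567 ≡ 36, then 36·12 = 432 ≡ 19, then 19·22 = 418 ≡ 5, then 5·9 = 45. So 9^55 ≡ 45 (mod 59).
Hence ψ⁻¹(9) = 45.

45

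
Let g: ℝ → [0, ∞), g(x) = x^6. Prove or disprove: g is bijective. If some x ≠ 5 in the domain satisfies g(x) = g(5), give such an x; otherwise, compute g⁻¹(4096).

-5

g(5) = 15625 = (−5)^6 = g(−5) (since 6 is even), with 5 ≠ −5. So g is not injective, hence not bijective.
For the follow-up, such an x exists: taking x = −5 ∈ ℝ gives g(−5) = 15625 = g(5) with −5 ≠ 5.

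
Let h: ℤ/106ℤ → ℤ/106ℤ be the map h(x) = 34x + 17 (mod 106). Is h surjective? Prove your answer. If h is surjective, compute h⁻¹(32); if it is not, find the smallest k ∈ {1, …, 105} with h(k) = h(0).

53

Since gcd(34, 106) = 2, we have 34x ≡ 0 (mod 2) for all x, so h(x) ≡ 1 (mod 2).
But 0 ≢ 1 (mod 2), so 0 ∈ ℤ/106ℤ has no preimage. Hence h is not surjective.
Since h is not surjective, we find the least positive k with h(k) = h(0): this means 34k ≡ 0 (mod 106), i.e. 106 ∣ 34k. Since gcd(34, 106) = 2, dividing through by 2 this holds exactly when 53 ∣ 17k, and as gcd(17, 53) = 1, exactly when 53 ∣ k.
The smallest positive such k is 53.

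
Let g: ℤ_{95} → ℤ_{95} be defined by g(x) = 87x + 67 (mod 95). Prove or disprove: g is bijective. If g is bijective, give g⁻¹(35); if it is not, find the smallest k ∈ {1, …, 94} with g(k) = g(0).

If g(u) = g(v), then 87u ≡ 87v (mod 95). Because gcd(87, 95) = 1, we may cancel 87 to get u ≡ v (mod 95).
We now compute 87⁻¹ mod 95 explicitly. Euclid's algorithm: 95 = 1·87 + 8, 87 = 10·8 + 7, 8 = 1·7 + 1; back-substituting gives 1 = 83·87 − 76·95, so 87⁻¹ ≡ 83 (mod 95).
Then y ↦ 83(y − 67) is a two-sided inverse to g, so every y ∈ ℤ_{95} has a preimage.
Hence g is bijective.
Since g is bijective, we compute g⁻¹(35): solve 87x + 67 ≡ 35 (mod 95), i.e. 87x ≡ 63 (mod 95).
Multiplying by 87⁻¹ = 83 gives x ≡ 83·63 = 5229 = 55·95 + 4 ≡ 4 (mod 95).
Check: g(4) = 87·4 + 67 = 415 = 4·95 + 35 ≡ 35 (mod 95).

4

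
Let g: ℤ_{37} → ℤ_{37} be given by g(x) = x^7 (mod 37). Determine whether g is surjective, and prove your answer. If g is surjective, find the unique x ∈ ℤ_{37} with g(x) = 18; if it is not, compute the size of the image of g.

5

Since 37 is prime, the nonzero elements of ℤ_{37} form a cyclic group of order 36.
As gcd(7, 36) = 1, raising to the 7th power is a bijection on this group: if a^7 ≡ b^7 then (ab^{−1})^7 = 1, and the only element of order dividing gcd(7, 36) = 1 is 1, so a = b.
With g(0) = 0 this makes g injective on all of ℤ_{37}, hence bijective (finite equal-size domain and codomain). In particular g is surjective.
Since g is surjective, we find the preimage of 18. The inverse of x ↦ x^7 on (ℤ_{37})^× is x ↦ x^31, because 7·31 = 217 = 6·36 + 1 ≡ 1 (mod 36) and x^{36} = 1 for x ≠ 0 (Fermat). So g⁻¹(18) = 18^31 mod 37.
Repeated squaring mod 37: 18^1 ≡ 18, 18^2 ≡ 18² = 324 ≡ 28, 18^4 ≡ 28² = 784 ≡ 7, 18^8 ≡ 7² = 49 ≡ 12, 18^16 ≡ 12² = 144 ≡ 33. Since 31 = 16 + 8 + 4 + 2 + 1, 18^31 ≡ 33·12·7·28·18: 33·12 = 396 ≡ 26, then 26·7 = 182 ≡ 34, then 34·28 = 952 ≡ 27, then 27·18 = 486 ≡ 5. So 18^31 ≡ 5 (mod 37).
Hence g⁻¹(18) = 5.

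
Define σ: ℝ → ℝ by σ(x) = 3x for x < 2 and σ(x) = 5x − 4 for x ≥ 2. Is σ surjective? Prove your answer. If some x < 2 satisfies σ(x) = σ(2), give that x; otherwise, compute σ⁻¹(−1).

-1/3

Both pieces are strictly increasing (slopes 3 and 5), so each is injective on its own interval.
The left piece maps (−∞, 2) onto (−∞, 6); the right piece maps [2, ∞) onto [6, ∞).
These images together cover ℝ, so σ is surjective.
Because the two images are disjoint, no x < 2 has σ(x) = σ(2), so we compute σ⁻¹(−1): −1 lies in (−∞, 6), so solve 3x = −1: x = (−1 − 0)/3 = −1/3.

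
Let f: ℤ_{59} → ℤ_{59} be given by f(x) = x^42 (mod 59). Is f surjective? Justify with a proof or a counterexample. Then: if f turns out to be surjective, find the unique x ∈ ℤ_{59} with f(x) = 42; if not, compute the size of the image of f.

f(29): Repeated squaring mod 59: 29^1 ≡ 29, 29^2 ≡ 29² = 841 ≡ 15, 29^4 ≡ 15² = 225 ≡ 48, 29^8 ≡ 48² = 2304 ≡ 3, 29^16 ≡ 3² = 9, 29^32 ≡ 9² = 81 ≡ 22. Since 42 = 32 + 8 + 2, 29^42 ≡ 22·3·15: 22·3 = 66 ≡ 7, then 7·15 = 105 ≡ 46. So 29^42 ≡ 46 (mod 59).
f(30): Repeated squaring mod 59: 30^1 ≡ 30, 30^2 ≡ 30² = 900 ≡ 15, 30^4 ≡ 15² = 225 ≡ 48, 30^8 ≡ 48² = 2304 ≡ 3, 30^16 ≡ 3² = 9, 30^32 ≡ 9² = 81 ≡ 22. Since 42 = 32 + 8 + 2, 30^42 ≡ 22·3·15: 22·3 = 66 ≡ 7, then 7·15 = 105 ≡ 46. So 30^42 ≡ 46 (mod 59).
So f(29) = f(30) = 46 while 29 ≠ 30, so f is not injective.
A non-injective map from the 59-element set ℤ_{59} to itself takes at most 58 distinct values, so it cannot be surjective. Thus f is not surjective.
Since f is not surjective, we determine |image(f)|. Computing x^42 mod 59 for each x (by repeated squaring, reducing mod 59 at every step), the values f(0), f(1), …, f(58) are: 0, 1, 9, 25, 22, 28, 48, 4, 21, 35, 16, 5, 19, 27, 36, 51, 12, 15, 20, 57, 26, 41, 45, 3, 53, 17, 7, 49, 29, 46, 46, 29, 49, 7, 17, 53, 3, 45, 41, 26, 57, 20, 15, 12, 51, 36, 27, 19, 5, 16, 35, 21, 4, 48, 28, 22, 25, 9, 1.
The distinct values are {0, 1, 3, 4, 5, 7, 9, 12, 15, 16, 17, 19, 20, 21, 22, 25, 26, 27, 28, 29, 35, 36, 41, 45, 46, 48, 49, 51, 53, 57}; there are 30 of them.

30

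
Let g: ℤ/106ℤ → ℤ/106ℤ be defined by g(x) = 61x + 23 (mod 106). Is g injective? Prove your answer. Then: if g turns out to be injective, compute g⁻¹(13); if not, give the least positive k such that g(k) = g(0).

If g(a) = g(b), then 61a ≡ 61b (mod 106). Because gcd(61, 106) = 1, we may cancel 61 to get a ≡ b (mod 106).
Hence g is injective.
We now compute 61⁻¹ mod 106 explicitly. Euclid's algorithm: 106 = 1·61 + 45, 61 = 1·45 + 16, 45 = 2·16 + 13, 16 = 1·13 + 3, 13 = 4·3 + 1; back-substituting gives 1 = 73·61 − 42·106, so 61⁻¹ ≡ 73 (mod 106).
Since g is injective, we find g⁻¹(13): we need 61x ≡ 13 − 23 ≡ 96 (mod 106). Using 61⁻¹ = 73: x ≡ 73·96 = 7008 = 66·106 + 12, so x = 12.
Check: g(12) = 61·12 + 23 = 755 = 7·106 + 13 ≡ 13 (mod 106).

12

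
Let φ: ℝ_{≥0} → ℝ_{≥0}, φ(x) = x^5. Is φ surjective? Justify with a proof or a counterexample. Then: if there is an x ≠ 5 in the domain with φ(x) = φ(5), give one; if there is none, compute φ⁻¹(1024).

4

For any y ∈ ℝ_{≥0}, x = y^{1/5} ∈ ℝ_{≥0} gives φ(x) = y, so φ is surjective.
Since x ↦ x^5 is strictly increasing on ℝ_{≥0}, it is injective there, so no x ≠ 5 in the domain has φ(x) = φ(5). We therefore compute φ⁻¹(1024) = 1024^{1/5} = 4 (indeed 4^5 = 1024).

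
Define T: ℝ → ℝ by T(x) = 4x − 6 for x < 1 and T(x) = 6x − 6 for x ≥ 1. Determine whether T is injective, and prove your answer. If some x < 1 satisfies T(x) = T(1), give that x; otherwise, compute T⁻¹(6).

Both pieces are strictly increasing (slopes 4 and 6), so each is injective on its own interval.
The left piece maps (−∞, 1) onto (−∞, −2); the right piece maps [1, ∞) onto [0, ∞).
These images are disjoint, so no value is attained by both pieces. Thus T is injective.
Because the two images are disjoint, no x < 1 has T(x) = T(1), so we compute T⁻¹(6): 6 lies in [0, ∞), so solve 6x − 6 = 6: x = (6 + 6)/6 = 2.

2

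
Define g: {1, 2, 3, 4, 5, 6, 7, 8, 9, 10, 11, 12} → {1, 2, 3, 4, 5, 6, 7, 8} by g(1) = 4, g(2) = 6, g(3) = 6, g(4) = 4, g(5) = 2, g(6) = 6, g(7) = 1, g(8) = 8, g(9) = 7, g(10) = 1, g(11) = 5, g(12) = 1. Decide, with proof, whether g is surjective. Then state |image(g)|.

7

No element maps to 3, so g is not surjective.
The image of g is {1, 2, 4, 5, 6, 7, 8}, which has 7 elements.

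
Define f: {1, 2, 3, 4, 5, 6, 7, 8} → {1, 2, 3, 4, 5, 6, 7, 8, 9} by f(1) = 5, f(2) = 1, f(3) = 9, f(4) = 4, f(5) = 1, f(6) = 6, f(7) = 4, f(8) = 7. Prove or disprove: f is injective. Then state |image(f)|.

6

f(2) = 1 = f(5) with 2 ≠ 5, so f is not injective.
The image of f is {1, 4, 5, 6, 7, 9}, which has 6 elements.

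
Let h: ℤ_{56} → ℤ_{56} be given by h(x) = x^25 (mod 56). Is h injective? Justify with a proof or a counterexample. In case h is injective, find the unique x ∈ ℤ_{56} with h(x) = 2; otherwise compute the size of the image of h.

35

h(0) = 0^25 = 0.
h(14): Repeated squaring mod 56: 14^1 ≡ 14, 14^2 ≡ 14² = 196 ≡ 28, 14^4 ≡ 28² = 784 ≡ 0, 14^8 ≡ 0² = 0, 14^16 ≡ 0² = 0. Since 25 = 16 + 8 + 1, 14^25 ≡ 0·0·14: 0·0 = 0, then 0·14 = 0. So 14^25 ≡ 0 (mod 56).
So h(0) = h(14) = 0 while 0 ≠ 14, thus h is not injective.
Since h is not injective, we determine |image(h)|. Computing x^25 mod 56 for each x (by repeated squaring, reducing mod 56 at every step), the values h(0), h(1), …, h(55) are: 0, 1, 16, 3, 32, 5, 48, 7, 8, 9, 24, 11, 40, 13, 0, 15, 16, 17, 32, 19, 48, 21, 8, 23, 24, 25, 40, 27, 0, 29, 16, 31, 32, 33, 48, 35, 8, 37, 24, 39, 40, 41, 0, 43, 16, 45, 32, 47, 48, 49, 8, 51, 24, 53, 40, 55.
The distinct values are {0, 1, 3, 5, 7, 8, 9, 11, 13, 15, 16, 17, 19, 21, 23, 24, 25, 27, 29, 31, 32, 33, 35, 37, 39, 40, 41, 43, 45, 47, 48, 49, 51, 53, 55}; there are 35 of them.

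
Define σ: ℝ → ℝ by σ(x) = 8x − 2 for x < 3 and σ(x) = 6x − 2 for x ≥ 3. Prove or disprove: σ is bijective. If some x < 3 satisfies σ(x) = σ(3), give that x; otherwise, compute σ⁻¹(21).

Both pieces are strictly increasing (slopes 8 and 6), so each is injective on its own interval.
The left piece maps (−∞, 3) onto (−∞, 22); the right piece maps [3, ∞) onto [16, ∞).
These images overlap. In particular σ(3) = 16 (right piece), and solving 8x − 2 = 16 on the left piece gives x = 9/4 < 3.
So σ(9/4) = σ(3) with 9/4 ≠ 3, and σ is not injective, hence not bijective. This x = 9/4 is the requested value below 3.

9/4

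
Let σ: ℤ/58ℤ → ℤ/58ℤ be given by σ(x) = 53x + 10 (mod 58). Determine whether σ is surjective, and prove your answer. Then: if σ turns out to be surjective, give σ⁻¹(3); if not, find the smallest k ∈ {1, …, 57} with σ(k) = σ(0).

By definition, surjectivity means every element of the codomain has a preimage under σ.
Since gcd(53, 58) = 1, 53 is invertible modulo 58. Euclid's algorithm: 58 = 1·53 + 5, 53 = 10·5 + 3, 5 = 1·3 + 2, 3 = 1·2 + 1; back-substituting gives 1 = 23·53 − 21·58, so 53⁻¹ ≡ 23 (mod 58).
Then y ↦ 23(y − 10) is a two-sided inverse to σ, so every y ∈ ℤ/58ℤ has a preimage.
Therefore σ is surjective.
Since σ is surjective, we compute σ⁻¹(3): solve 53x + 10 ≡ 3 (mod 58), i.e. 53x ≡ 51 (mod 58).
Multiplying by 53⁻¹ = 23 gives x ≡ 23·51 = 1173 = 20·58 + 13 ≡ 13 (mod 58).
Check: σ(13) = 53·13 + 10 = 699 = 12·58 + 3 ≡ 3 (mod 58).

13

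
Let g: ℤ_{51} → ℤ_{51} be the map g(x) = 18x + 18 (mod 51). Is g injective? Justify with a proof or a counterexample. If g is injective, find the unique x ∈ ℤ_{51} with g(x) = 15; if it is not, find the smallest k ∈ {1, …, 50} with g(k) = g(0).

Recall: injectivity means: for all a, b in the domain, g(a) = g(b) implies a = b.
We have gcd(18, 51) = 3 > 1. Taking a = 0 and b = 17: g(0) = 18 and g(17) = 18·17 + 18 = 324 ≡ 18 (mod 51).
So g(0) = g(17) while 0 ≠ 17, hence g is not injective.
Since g is not injective, we find the least positive k with g(k) = g(0): this means 18k ≡ 0 (mod 51), i.e. 51 ∣ 18k. Since gcd(18, 51) = 3, dividing through by 3 this holds exactly when 17 ∣ 6k, and as gcd(6, 17) = 1, exactly when 17 ∣ k.
The smallest positive such k is 17.

17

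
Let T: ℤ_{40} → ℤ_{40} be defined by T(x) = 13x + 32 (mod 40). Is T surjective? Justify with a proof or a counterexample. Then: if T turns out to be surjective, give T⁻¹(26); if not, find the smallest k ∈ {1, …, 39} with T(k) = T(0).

Since gcd(13, 40) = 1, 13 is invertible modulo 40. Euclid's algorithm: 40 = 3·13 + 1; back-substituting gives 1 = 37·13 − 12·40, so 13⁻¹ ≡ 37 (mod 40).
For any y ∈ ℤ_{40}, x = 37(y − 32) mod 40 satisfies T(x) = 13·37(y − 32) + 32 ≡ y (since 13·37 ≡ 1 mod 40). So every y has a preimage.
Hence T is surjective.
Since T is surjective, we compute T⁻¹(26): solve 13x + 32 ≡ 26 (mod 40), i.e. 13x ≡ 34 (mod 40).
Multiplying by 13⁻¹ = 37 gives x ≡ 37·34 = 1258 = 31·40 + 18 ≡ 18 (mod 40).
Check: T(18) = 13·18 + 32 = 266 = 6·40 + 26 ≡ 26 (mod 40).

18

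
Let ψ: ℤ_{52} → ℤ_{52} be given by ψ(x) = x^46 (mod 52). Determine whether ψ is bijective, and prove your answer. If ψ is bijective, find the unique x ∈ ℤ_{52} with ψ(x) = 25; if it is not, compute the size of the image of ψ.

14

ψ(12): Repeated squaring mod 52: 12^1 ≡ 12, 12^2 ≡ 12² = 144 ≡ 40, 12^4 ≡ 40² = 1600 ≡ 40, 12^8 ≡ 40² = 1600 ≡ 40, 12^16 ≡ 40² = 1600 ≡ 40, 12^32 ≡ 40² = 1600 ≡ 40. Since 46 = 32 + 8 + 4 + 2, 12^46 ≡ 40·40·40·40: 40·40 = 1600 ≡ 40, then 40·40 = 1600 ≡ 40, then 40·40 = 1600 ≡ 40. So 12^46 ≡ 40 (mod 52).
ψ(14): Repeated squaring mod 52: 14^1 ≡ 14, 14^2 ≡ 14² = 196 ≡ 40, 14^4 ≡ 40² = 1600 ≡ 40, 14^8 ≡ 40² = 1600 ≡ 40, 14^16 ≡ 40² = 1600 ≡ 40, 14^32 ≡ 40² = 1600 ≡ 40. Since 46 = 32 + 8 + 4 + 2, 14^46 ≡ 40·40·40·40: 40·40 = 1600 ≡ 40, then 40·40 = 1600 ≡ 40, then 40·40 = 1600 ≡ 40. So 14^46 ≡ 40 (mod 52).
So ψ(12) = ψ(14) = 40 while 12 ≠ 14, therefore ψ is not injective, hence not bijective.
Since ψ is not bijective, we determine |image(ψ)|. Computing x^46 mod 52 for each x (by repeated squaring, reducing mod 52 at every step), the values ψ(0), ψ(1), …, ψ(51) are: 0, 1, 36, 29, 48, 25, 4, 17, 12, 9, 16, 49, 40, 13, 40, 49, 16, 9, 12, 17, 4, 25, 48, 29, 36, 1, 0, 1, 36, 29, 48, 25, 4, 17, 12, 9, 16, 49, 40, 13, 40, 49, 16, 9, 12, 17, 4, 25, 48, 29, 36, 1.
The distinct values are {0, 1, 4, 9, 12, 13, 16, 17, 25, 29, 36, 40, 48, 49}; there are 14 of them.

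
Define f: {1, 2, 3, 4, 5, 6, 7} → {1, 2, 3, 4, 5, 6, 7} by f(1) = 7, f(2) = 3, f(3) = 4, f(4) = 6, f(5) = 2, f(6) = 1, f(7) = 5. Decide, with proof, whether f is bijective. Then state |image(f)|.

The values 7, 3, 4, 6, 2, 1, 5 are a permutation of {1, 2, 3, 4, 5, 6, 7}: each element appears exactly once.
So f is injective and surjective, hence bijective.
The image of f is {1, 2, 3, 4, 5, 6, 7}, which has 7 elements.

7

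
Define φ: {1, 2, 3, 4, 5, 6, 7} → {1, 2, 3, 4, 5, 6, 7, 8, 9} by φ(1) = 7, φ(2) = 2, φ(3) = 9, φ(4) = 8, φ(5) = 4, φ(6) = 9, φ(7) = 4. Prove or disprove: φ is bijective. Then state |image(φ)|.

5

φ(3) = 9 = φ(6) with 3 ≠ 6, so φ is not injective, hence not bijective.
The image of φ is {2, 4, 7, 8, 9}, which has 5 elements.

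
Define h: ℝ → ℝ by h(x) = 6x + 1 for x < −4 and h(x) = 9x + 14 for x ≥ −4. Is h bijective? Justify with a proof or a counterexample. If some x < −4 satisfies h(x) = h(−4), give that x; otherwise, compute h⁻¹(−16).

-10/3

Both pieces are strictly increasing (slopes 6 and 9), so each is injective on its own interval.
The left piece maps (−∞, −4) onto (−∞, −23); the right piece maps [−4, ∞) onto [−22, ∞).
The images leave a gap (−23 has no preimage), so h is not surjective, hence not bijective.
Because the two images are disjoint, no x < −4 has h(x) = h(−4), so we compute h⁻¹(−16): −16 lies in [−22, ∞), so solve 9x + 14 = −16: x = (−16 − 14)/9 = −10/3.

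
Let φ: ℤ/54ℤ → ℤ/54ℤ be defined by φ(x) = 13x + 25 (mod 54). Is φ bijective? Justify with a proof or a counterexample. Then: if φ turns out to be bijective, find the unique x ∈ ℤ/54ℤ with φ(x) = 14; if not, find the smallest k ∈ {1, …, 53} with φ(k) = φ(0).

Suppose φ(s) = φ(t) in ℤ/54ℤ. Then 13s + 25 ≡ 13t + 25 (mod 54), therefore 13(s − t) ≡ 0 (mod 54).
Since gcd(13, 54) = 1, 13 is invertible modulo 54, therefore s − t ≡ 0 (mod 54), i.e. s = t.
We now compute 13⁻¹ mod 54 explicitly. Euclid's algorithm: 54 = 4·13 + 2, 13 = 6·2 + 1; back-substituting gives 1 = 25·13 − 6·54, so 13⁻¹ ≡ 25 (mod 54).
For any y ∈ ℤ/54ℤ, x = 25(y − 25) mod 54 satisfies φ(x) = 13·25(y − 25) + 25 ≡ y (since 13·25 ≡ 1 mod 54). So every y has a preimage.
Hence φ is bijective.
Since φ is bijective, we find φ⁻¹(14): we need 13x ≡ 14 − 25 ≡ 43 (mod 54). Using 13⁻¹ = 25: x ≡ 25·43 = 1075 = 19·54 + 49, so x = 49.
Check: φ(49) = 13·49 + 25 = 662 = 12·54 + 14 ≡ 14 (mod 54).

49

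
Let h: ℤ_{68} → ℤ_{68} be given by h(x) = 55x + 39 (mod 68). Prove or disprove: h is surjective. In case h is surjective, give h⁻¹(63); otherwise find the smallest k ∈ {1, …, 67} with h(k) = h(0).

Since gcd(55, 68) = 1, 55 is invertible modulo 68. Euclid's algorithm: 68 = 1·55 + 13, 55 = 4·13 + 3, 13 = 4·3 + 1; back-substituting gives 1 = 47·55 − 38·68, so 55⁻¹ ≡ 47 (mod 68).
For any y ∈ ℤ_{68}, x = 47(y − 39) mod 68 satisfies h(x) = 55·47(y − 39) + 39 ≡ y (since 55·47 ≡ 1 mod 68). So every y has a preimage.
Thus h is surjective.
Since h is surjective, we compute h⁻¹(63): solve 55x + 39 ≡ 63 (mod 68), i.e. 55x ≡ 24 (mod 68).
Multiplying by 55⁻¹ = 47 gives x ≡ 47·24 = 1128 = 16·68 + 40 ≡ 40 (mod 68).
Check: h(40) = 55·40 + 39 = 2239 = 32·68 + 63 ≡ 63 (mod 68).

40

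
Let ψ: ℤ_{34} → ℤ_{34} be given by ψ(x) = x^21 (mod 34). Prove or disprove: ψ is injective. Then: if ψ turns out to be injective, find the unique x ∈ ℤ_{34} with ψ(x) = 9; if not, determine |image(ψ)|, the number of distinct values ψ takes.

Computing x^21 mod 34 for each x (by repeated squaring, reducing mod 34 at every step), the values ψ(0), ψ(1), …, ψ(33) are: 0, 1, 32, 5, 4, 31, 24, 11, 26, 25, 6, 27, 20, 13, 12, 19, 16, 17, 18, 15, 22, 21, 14, 7, 28, 9, 8, 23, 10, 3, 30, 29, 2, 33.
Every element of ℤ_{34} appears exactly once in this list, so ψ is a bijection, and in particular injective.
Since ψ is injective, we read off the preimage of 9 from the same table: ψ(25) = 9, so ψ⁻¹(9) = 25.

25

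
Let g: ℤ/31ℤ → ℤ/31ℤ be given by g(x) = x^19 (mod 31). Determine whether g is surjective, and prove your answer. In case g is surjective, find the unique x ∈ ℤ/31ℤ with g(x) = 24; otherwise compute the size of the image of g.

17

Since 31 is prime, the nonzero elements of ℤ/31ℤ form a cyclic group of order 30.
As gcd(19, 30) = 1, raising to the 19th power is a bijection on this group: if u^19 ≡ v^19 then (uv^{−1})^19 = 1, and the only element of order dividing gcd(19, 30) = 1 is 1, so u = v.
With g(0) = 0 this makes g injective on all of ℤ/31ℤ, hence bijective (finite equal-size domain and codomain). In particular g is surjective.
Since g is surjective, we find the preimage of 24. The inverse of x ↦ x^19 on (ℤ/31ℤ)^× is x ↦ x^19, because 19·19 = 361 = 12·30 + 1 ≡ 1 (mod 30) and x^{30} = 1 for x ≠ 0 (Fermat). So g⁻¹(24) = 24^19 mod 31.
Repeated squaring mod 31: 24^1 ≡ 24, 24^2 ≡ 24² = 576 ≡ 18, 24^4 ≡ 18² = 324 ≡ 14, 24^8 ≡ 14² = 196 ≡ 10, 24^16 ≡ 10² = 100 ≡ 7. Since 19 = 16 + 2 + 1, 24^19 ≡ 7·18·24: 7·18 = 126 ≡ 2, then 2·24 = 48 ≡ 17. So 24^19 ≡ 17 (mod 31).
Hence g⁻¹(24) = 17.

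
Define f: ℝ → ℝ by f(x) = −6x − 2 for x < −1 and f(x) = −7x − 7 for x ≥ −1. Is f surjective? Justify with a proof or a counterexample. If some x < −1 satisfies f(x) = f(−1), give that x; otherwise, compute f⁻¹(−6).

Both pieces are strictly decreasing (slopes −6 and −7), so each is injective on its own interval.
The left piece maps (−∞, −1) onto (4, ∞); the right piece maps [−1, ∞) onto (−∞, 0].
The union (4, ∞) ∪ (−∞, 0] omits the interval between 4 and 0; in particular 4 has no preimage. So f is not surjective.
Because the two images are disjoint, no x < −1 has f(x) = f(−1), so we compute f⁻¹(−6): −6 lies in (−∞, 0], so solve −7x − 7 = −6: x = (−6 + 7)/(−7) = −1/7.

-1/7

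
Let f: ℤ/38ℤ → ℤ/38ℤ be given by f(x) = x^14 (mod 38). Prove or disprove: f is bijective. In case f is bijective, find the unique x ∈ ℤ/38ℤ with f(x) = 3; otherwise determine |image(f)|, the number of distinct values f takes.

f(18): Repeated squaring mod 38: 18^1 ≡ 18, 18^2 ≡ 18² = 324 ≡ 20, 18^4 ≡ 20² = 400 ≡ 20, 18^8 ≡ 20² = 400 ≡ 20. Since 14 = 8 + 4 + 2, 18^14 ≡ 20·20·20: 20·20 = 400 ≡ 20, then 20·20 = 400 ≡ 20. So 18^14 ≡ 20 (mod 38).
f(20): Repeated squaring mod 38: 20^1 ≡ 20, 20^2 ≡ 20² = 400 ≡ 20, 20^4 ≡ 20² = 400 ≡ 20, 20^8 ≡ 20² = 400 ≡ 20. Since 14 = 8 + 4 + 2, 20^14 ≡ 20·20·20: 20·20 = 400 ≡ 20, then 20·20 = 400 ≡ 20. So 20^14 ≡ 20 (mod 38).
So f(18) = f(20) = 20 while 18 ≠ 20, so f is not injective, hence not bijective.
Since f is not bijective, we determine |image(f)|. Computing x^14 mod 38 for each x (by repeated squaring, reducing mod 38 at every step), the values f(0), f(1), …, f(37) are: 0, 1, 6, 23, 36, 9, 24, 11, 26, 35, 16, 7, 30, 5, 28, 17, 4, 25, 20, 19, 20, 25, 4, 17, 28, 5, 30, 7, 16, 35, 26, 11, 24, 9, 36, 23, 6, 1.
The distinct values are {0, 1, 4, 5, 6, 7, 9, 11, 16, 17, 19, 20, 23, 24, 25, 26, 28, 30, 35, 36}; there are 20 of them.

20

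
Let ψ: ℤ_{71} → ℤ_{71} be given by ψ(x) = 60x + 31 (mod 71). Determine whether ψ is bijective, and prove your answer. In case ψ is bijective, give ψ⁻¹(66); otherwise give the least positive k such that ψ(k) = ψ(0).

42

By definition, ψ is injective if ψ(s) = ψ(t) implies s = t.
Suppose ψ(s) = ψ(t) in ℤ_{71}. Then 60s + 31 ≡ 60t + 31 (mod 71), thus 60(s − t) ≡ 0 (mod 71).
Since gcd(60, 71) = 1, 60 is invertible modulo 71, hence s − t ≡ 0 (mod 71), i.e. s = t.
We now compute 60⁻¹ mod 71 explicitly. Euclid's algorithm: 71 = 1·60 + 11, 60 = 5·11 + 5, 11 = 2·5 + 1; back-substituting gives 1 = 58·60 − 49·71, so 60⁻¹ ≡ 58 (mod 71).
For any y ∈ ℤ_{71}, x = 58(y − 31) mod 71 satisfies ψ(x) = 60·58(y − 31) + 31 ≡ y (since 60·58 ≡ 1 mod 71). So every y has a preimage.
Hence ψ is bijective.
Since ψ is bijective, we compute ψ⁻¹(66): solve 60x + 31 ≡ 66 (mod 71), i.e. 60x ≡ 35 (mod 71).
Multiplying by 60⁻¹ = 58 gives x ≡ 58·35 = 2030 = 28·71 + 42 ≡ 42 (mod 71).
Check: ψ(42) = 60·42 + 31 = 2551 = 35·71 + 66 ≡ 66 (mod 71).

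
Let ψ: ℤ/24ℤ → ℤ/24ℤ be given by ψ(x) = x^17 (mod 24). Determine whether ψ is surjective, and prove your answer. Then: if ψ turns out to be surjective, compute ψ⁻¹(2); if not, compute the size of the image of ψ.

15

ψ(0) = 0^17 = 0.
ψ(6): Repeated squaring mod 24: 6^1 ≡ 6, 6^2 ≡ 6² = 36 ≡ 12, 6^4 ≡ 12² = 144 ≡ 0, 6^8 ≡ 0² = 0, 6^16 ≡ 0² = 0. Since 17 = 16 + 1, 6^17 ≡ 0·6: 0·6 = 0. So 6^17 ≡ 0 (mod 24).
So ψ(0) = ψ(6) = 0 while 0 ≠ 6, so ψ is not injective.
A non-injective map from the 24-element set ℤ/24ℤ to itself takes at most 23 distinct values, so it cannot be surjective. Therefore ψ is not surjective.
Since ψ is not surjective, we determine |image(ψ)|. Computing x^17 mod 24 for each x (by repeated squaring, reducing mod 24 at every step), the values ψ(0), ψ(1), …, ψ(23) are: 0, 1, 8, 3, 16, 5, 0, 7, 8, 9, 16, 11, 0, 13, 8, 15, 16, 17, 0, 19, 8, 21, 16, 23.
The distinct values are {0, 1, 3, 5, 7, 8, 9, 11, 13, 15, 16, 17, 19, 21, 23}; there are 15 of them.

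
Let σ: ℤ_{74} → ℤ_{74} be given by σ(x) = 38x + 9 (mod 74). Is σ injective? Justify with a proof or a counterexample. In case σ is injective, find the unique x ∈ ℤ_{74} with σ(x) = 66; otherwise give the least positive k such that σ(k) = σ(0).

By definition, σ is injective if σ(a) = σ(b) implies a = b.
We have gcd(38, 74) = 2 > 1. Taking a = 0 and b = 37: σ(0) = 9 and σ(37) = 38·37 + 9 = 1415 ≡ 9 (mod 74).
So σ(0) = σ(37) while 0 ≠ 37, so σ is not injective.
Since σ is not injective, we find the least positive k with σ(k) = σ(0): this means 38k ≡ 0 (mod 74), i.e. 74 ∣ 38k. Since gcd(38, 74) = 2, dividing through by 2 this holds exactly when 37 ∣ 19k, and as gcd(19, 37) = 1, exactly when 37 ∣ k.
The smallest positive such k is 37.

37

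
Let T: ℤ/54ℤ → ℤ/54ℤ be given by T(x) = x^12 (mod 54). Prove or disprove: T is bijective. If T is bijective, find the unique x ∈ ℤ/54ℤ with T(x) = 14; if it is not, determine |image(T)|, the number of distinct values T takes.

T(0) = 0^12 = 0.
T(6): Repeated squaring mod 54: 6^1 ≡ 6, 6^2 ≡ 6² = 36, 6^4 ≡ 36² = 1296 ≡ 0, 6^8 ≡ 0² = 0. Since 12 = 8 + 4, 6^12 ≡ 0·0: 0·0 = 0. So 6^12 ≡ 0 (mod 54).
So T(0) = T(6) = 0 while 0 ≠ 6, hence T is not injective, hence not bijective.
Since T is not bijective, we determine |image(T)|. Computing x^12 mod 54 for each x (by repeated squaring, reducing mod 54 at every step), the values T(0), T(1), …, T(53) are: 0, 1, 46, 27, 10, 37, 0, 19, 28, 27, 28, 19, 0, 37, 10, 27, 46, 1, 0, 1, 46, 27, 10, 37, 0, 19, 28, 27, 28, 19, 0, 37, 10, 27, 46, 1, 0, 1, 46, 27, 10, 37, 0, 19, 28, 27, 28, 19, 0, 37, 10, 27, 46, 1.
The distinct values are {0, 1, 10, 19, 27, 28, 37, 46}; there are 8 of them.

8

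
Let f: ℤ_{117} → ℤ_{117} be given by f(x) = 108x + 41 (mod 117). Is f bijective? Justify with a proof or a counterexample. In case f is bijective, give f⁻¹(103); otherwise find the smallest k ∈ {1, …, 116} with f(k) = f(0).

We have gcd(108, 117) = 9 > 1. Taking s = 0 and t = 13: f(0) = 41 and f(13) = 108·13 + 41 = 1445 ≡ 41 (mod 117).
So f(0) = f(13) while 0 ≠ 13, therefore f is not injective, hence not bijective.
Since f is not bijective, we find the least positive k with f(k) = f(0): this means 108k ≡ 0 (mod 117), i.e. 117 ∣ 108k. Since gcd(108, 117) = 9, dividing through by 9 this holds exactly when 13 ∣ 12k, and as gcd(12, 13) = 1, exactly when 13 ∣ k.
The smallest positive such k is 13.

13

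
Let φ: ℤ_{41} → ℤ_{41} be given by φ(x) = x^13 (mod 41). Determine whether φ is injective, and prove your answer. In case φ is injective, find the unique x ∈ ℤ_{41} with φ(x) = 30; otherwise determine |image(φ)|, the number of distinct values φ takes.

Since 41 is prime, the nonzero elements of ℤ_{41} form a cyclic group of order 40.
As gcd(13, 40) = 1, raising to the 13th power is a bijection on this group: if a^13 ≡ b^13 then (ab^{−1})^13 = 1, and the only element of order dividing gcd(13, 40) = 1 is 1, so a = b.
With φ(0) = 0 this makes φ injective on all of ℤ_{41}, hence bijective (finite equal-size domain and codomain). In particular φ is injective.
Since φ is injective, we find the preimage of 30. The inverse of x ↦ x^13 on (ℤ_{41})^× is x ↦ x^37, because 13·37 = 481 = 12·40 + 1 ≡ 1 (mod 40) and x^{40} = 1 for x ≠ 0 (Fermat). So φ⁻¹(30) = 30^37 mod 41.
Repeated squaring mod 41: 30^1 ≡ 30, 30^2 ≡ 30² = 900 ≡ 39, 30^4 ≡ 39² = 1521 ≡ 4, 30^8 ≡ 4² = 16, 30^16 ≡ 16² = 256 ≡ 10, 30^32 ≡ 10² = 100 ≡ 18. Since 37 = 32 + 4 + 1, 30^37 ≡ 18·4·30: 18·4 = 72 ≡ 31, then 31·30 = 930 ≡ 28. So 30^37 ≡ 28 (mod 41).
Hence φ⁻¹(30) = 28.

28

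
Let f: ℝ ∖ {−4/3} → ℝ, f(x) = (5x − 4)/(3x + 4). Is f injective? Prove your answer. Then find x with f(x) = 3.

-4

Suppose f(s) = f(t). Cross-multiplying: (5s − 4)(3t + 4) = (5t − 4)(3s + 4).
Expanding both sides and cancelling the symmetric terms leaves 32·(s − t) = 0. Since 32 ≠ 0, s = t. Hence f is injective.
Solving f(x) = 3: cross-multiplying gives 5x − 4 = 3(3x + 4), which rearranges to −4x = 16, so x = −4.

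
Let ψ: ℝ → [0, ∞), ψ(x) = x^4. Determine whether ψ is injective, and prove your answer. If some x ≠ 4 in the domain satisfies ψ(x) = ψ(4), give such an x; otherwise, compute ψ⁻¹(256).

-4

ψ(4) = 256 = (−4)^4 = ψ(−4) (since 4 is even), with 4 ≠ −4. So ψ is not injective.
For the follow-up, such an x exists: taking x = −4 ∈ ℝ gives ψ(−4) = 256 = ψ(4) with −4 ≠ 4.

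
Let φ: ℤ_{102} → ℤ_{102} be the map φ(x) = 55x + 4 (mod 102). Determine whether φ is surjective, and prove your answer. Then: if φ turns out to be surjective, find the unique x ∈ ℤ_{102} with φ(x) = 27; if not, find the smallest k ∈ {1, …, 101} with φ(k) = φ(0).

95

By definition, surjectivity means every element of the codomain has a preimage under φ.
Since gcd(55, 102) = 1, 55 is invertible modulo 102. Euclid's algorithm: 102 = 1·55 + 47, 55 = 1·47 + 8, 47 = 5·8 + 7, 8 = 1·7 + 1; back-substituting gives 1 = 13·55 − 7·102, so 55⁻¹ ≡ 13 (mod 102).
Then y ↦ 13(y − 4) is a two-sided inverse to φ, so every y ∈ ℤ_{102} has a preimage.
Thus φ is surjective.
Since φ is surjective, we compute φ⁻¹(27): solve 55x + 4 ≡ 27 (mod 102), i.e. 55x ≡ 23 (mod 102).
Multiplying by 55⁻¹ = 13 gives x ≡ 13·23 = 299 = 2·102 + 95 ≡ 95 (mod 102).
Check: φ(95) = 55·95 + 4 = 5229 = 51·102 + 27 ≡ 27 (mod 102).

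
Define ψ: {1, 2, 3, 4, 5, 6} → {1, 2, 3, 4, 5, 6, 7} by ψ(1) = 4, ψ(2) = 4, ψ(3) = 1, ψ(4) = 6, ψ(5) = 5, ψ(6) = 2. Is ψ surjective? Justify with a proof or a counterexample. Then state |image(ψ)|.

5

No element maps to 3, so ψ is not surjective.
The image of ψ is {1, 2, 4, 5, 6}, which has 5 elements.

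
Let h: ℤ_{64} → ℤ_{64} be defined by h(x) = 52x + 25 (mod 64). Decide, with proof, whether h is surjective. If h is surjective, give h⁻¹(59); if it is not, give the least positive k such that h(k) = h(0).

Recall that surjectivity means every element of the codomain has a preimage under h.
Since gcd(52, 64) = 4, we have 52x ≡ 0 (mod 4) for all x, so h(x) ≡ 1 (mod 4).
But 0 ≢ 1 (mod 4), so 0 ∈ ℤ_{64} has no preimage. Hence h is not surjective.
Since h is not surjective, we find the least positive k with h(k) = h(0): this means 52k ≡ 0 (mod 64), i.e. 64 ∣ 52k. Since gcd(52, 64) = 4, dividing through by 4 this holds exactly when 16 ∣ 13k, and as gcd(13, 16) = 1, exactly when 16 ∣ k.
The smallest positive such k is 16.

16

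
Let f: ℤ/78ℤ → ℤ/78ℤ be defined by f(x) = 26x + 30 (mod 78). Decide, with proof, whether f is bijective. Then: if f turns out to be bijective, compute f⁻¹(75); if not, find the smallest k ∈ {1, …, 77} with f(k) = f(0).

We have gcd(26, 78) = 26 > 1. Taking u = 0 and v = 3: f(0) = 30 and f(3) = 26·3 + 30 = 108 ≡ 30 (mod 78).
So f(0) = f(3) while 0 ≠ 3, hence f is not injective, hence not bijective.
Since f is not bijective, we find the least positive k with f(k) = f(0): this means 26k ≡ 0 (mod 78), i.e. 78 ∣ 26k. Since gcd(26, 78) = 26, dividing through by 26 this holds exactly when 3 ∣ k.
The smallest positive such k is 3.

3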